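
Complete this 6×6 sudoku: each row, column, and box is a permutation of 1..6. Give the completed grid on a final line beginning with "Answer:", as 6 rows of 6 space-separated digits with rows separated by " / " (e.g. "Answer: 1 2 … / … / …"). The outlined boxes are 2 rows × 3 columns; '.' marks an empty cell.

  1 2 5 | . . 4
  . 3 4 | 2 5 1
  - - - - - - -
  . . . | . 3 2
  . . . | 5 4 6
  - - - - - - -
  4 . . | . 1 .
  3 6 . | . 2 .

Step 1. [r4c2∈{1}] r4c2's peers cover all but 1 ⇒ r4c2=1.
Step 2. [r5c6∈{3,5}] col 6 places 3 nowhere but r5c6 ⇒ r5c6=3.
Step 3. [r3c1∈{5,6}] col 1 places 5 nowhere but r3c1, so r3c1=5.
Step 4. [r1c5∈{6}] nothing but 6 survives at r1c5, so r1c5=6.
Step 5. [r4c3∈{2,3}] r4c3 is the only open cell in row 4 admitting 3 ⇒ r4c3=3.
Step 6. [r6c6∈{5}] only 5 remains possible at r6c6 ⇒ r6c6=5.
Step 7. [r5c2∈{5}] r5c2 has the single candidate 5. So r5c2=5.
Step 8. [r3c3∈{6}] nothing but 6 survives at r3c3, so r3c3=6.
Step 9. [r5c3∈{2}] r5c3 is down to just 2, so r5c3=2.
Step 10. [r1c4∈{3}] r1c4 is down to just 3. So r1c4=3.
Step 11. [r5c4∈{6}] only 6 remains possible at r5c4, so r5c4=6.
Step 12. [r2c1∈{6}] nothing but 6 survives at r2c1. So r2c1=6.
Step 13. [r3c2∈{4}] r3c2 is down to just 4, so r3c2=4.
Step 14. [r3c4∈{1}] nothing but 1 survives at r3c4. So r3c4=1.
Step 15. [r4c1∈{2}] only 2 remains possible at r4c1 ⇒ r4c1=2.
Step 16. [r6c3∈{1}] r6c3 has the single candidate 1. So r6c3=1.
Step 17. [r6c4∈{4}] r6c4 has the single candidate 4 ⇒ r6c4=4.

Answer: 1 2 5 3 6 4 / 6 3 4 2 5 1 / 5 4 6 1 3 2 / 2 1 3 5 4 6 / 4 5 2 6 1 3 / 3 6 1 4 2 5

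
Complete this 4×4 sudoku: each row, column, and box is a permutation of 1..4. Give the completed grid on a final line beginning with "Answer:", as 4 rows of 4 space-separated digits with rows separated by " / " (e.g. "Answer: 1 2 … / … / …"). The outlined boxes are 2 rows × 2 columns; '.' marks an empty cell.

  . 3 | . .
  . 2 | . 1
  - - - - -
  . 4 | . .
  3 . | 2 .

Step 1. [r1c3∈{4}] r1c3 has the single candidate 4, so r1c3=4.
Step 2. [r3c3∈{1,3}] 1 has one home in col 3: r3c3 ⇒ r3c3=1.
Step 3. [r4c2∈{1}] nothing but 1 survives at r4c2, so r4c2=1.
Step 4. [r1c1∈{1}] r1c1's peers cover all but 1, so r1c1=1.
Step 5. [r3c4∈{3}] nothing but 3 survives at r3c4, so r3c4=3.
Step 6. [r1c4∈{2}] r1c4 is down to just 2. So r1c4=2.
Step 7. [r2c1∈{4}] nothing but 4 survives at r2c1. So r2c1=4.
Step 8. [r4c4∈{4}] r4c4's peers cover all but 4 ⇒ r4c4=4.
Step 9. [r3c1∈{2}] r3c1 has the single candidate 2, so r3c1=2.
Step 10. [r2c3∈{3}] nothing but 3 survives at r2c3. So r2c3=3.

Answer: 1 3 4 2 / 4 2 3 1 / 2 4 1 3 / 3 1 2 4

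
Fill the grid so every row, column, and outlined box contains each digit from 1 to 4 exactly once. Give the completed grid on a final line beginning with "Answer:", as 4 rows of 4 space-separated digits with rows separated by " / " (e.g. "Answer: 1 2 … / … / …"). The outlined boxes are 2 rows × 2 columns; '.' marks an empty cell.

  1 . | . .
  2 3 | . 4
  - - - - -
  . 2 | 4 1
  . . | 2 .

Step 1. [r4c4∈{3}] r4c4 has the single candidate 3 ⇒ r4c4=3.
Step 2. [r4c1∈{4}] r4c1 has the single candidate 4. So r4c1=4.
Step 3. [r1c4∈{2}] r1c4's peers cover all but 2 ⇒ r1c4=2.
Step 4. [r1c3∈{3}] only 3 remains possible at r1c3 ⇒ r1c3=3.
Step 5. [r3c1∈{3}] nothing but 3 survives at r3c1, so r3c1=3.
Step 6. [r4c2∈{1}] nothing but 1 survives at r4c2, so r4c2=1.
Step 7. [r2c3∈{1}] nothing but 1 survives at r2c3. So r2c3=1.
Step 8. [r1c2∈{4}] r1c2 has the single candidate 4 ⇒ r1c2=4.

Answer: 1 4 3 2 / 2 3 1 4 / 3 2 4 1 / 4 1 2 3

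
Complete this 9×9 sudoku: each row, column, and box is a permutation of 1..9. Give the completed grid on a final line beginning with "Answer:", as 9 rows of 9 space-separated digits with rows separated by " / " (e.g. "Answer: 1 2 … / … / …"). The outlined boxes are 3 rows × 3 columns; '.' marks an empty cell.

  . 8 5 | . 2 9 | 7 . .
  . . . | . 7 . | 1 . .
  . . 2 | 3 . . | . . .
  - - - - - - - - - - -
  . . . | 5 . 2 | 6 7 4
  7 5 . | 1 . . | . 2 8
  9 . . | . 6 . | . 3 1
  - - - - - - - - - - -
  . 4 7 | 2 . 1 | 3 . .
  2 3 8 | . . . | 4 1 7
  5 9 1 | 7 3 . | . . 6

Step 1. [r2c2∈{6}] r2c2's peers cover all but 6, so r2c2=6.
Step 2. [r9c6∈{4,8}] row 9 places 4 nowhere but r9c6. So r9c6=4.
Step 3. [r3c5∈{1,4,5,8}] col 5 places 1 nowhere but r3c5 ⇒ r3c5=1.
Step 4. [r3c1∈{4}] r3c1 is down to just 4. So r3c1=4.
Step 5. [r7c5∈{5,8,9}] across box 8, 8 lands solely at r7c5. So r7c5=8.
Step 6. [r2c1∈{3}] r2c1's peers cover all but 3. So r2c1=3.
Step 7. [r9c8∈{8}] r9c8 is down to just 8. So r9c8=8.
Step 8. [r5c5∈{4,9}] in col 5, 4 fits only at r5c5, so r5c5=4.
Step 9. [r3c7∈{5,8,9}] r3c7 is the only open cell in col 7 admitting 8. So r3c7=8.
Step 10. [r2c3∈{9}] r2c3's peers cover all but 9. So r2c3=9.
Step 11. [r6c4∈{8}] nothing but 8 survives at r6c4 ⇒ r6c4=8.
Step 12. [r8c5∈{5,9}] col 5 places 5 nowhere but r8c5. So r8c5=5.
Step 13. [r8c6∈{6}] r8c6 has the single candidate 6, so r8c6=6.
Step 14. [r3c8∈{5,6,9}] 6 has one home in row 3: r3c8 ⇒ r3c8=6.
Step 15. [r2c4∈{4}] r2c4 has the single candidate 4. So r2c4=4.
Step 16. [r2c8∈{5}] nothing but 5 survives at r2c8. So r2c8=5.
Step 17. [r5c6∈{3}] r5c6 has the single candidate 3 ⇒ r5c6=3.
Step 18. [r7c9∈{5,9}] r7c9 is the only open cell in row 7 admitting 5. So r7c9=5.
Step 19. [r4c2∈{1}] only 1 remains possible at r4c2, so r4c2=1.
Step 20. [r3c9∈{9}] r3c9's peers cover all but 9 ⇒ r3c9=9.
Step 21. [r5c7∈{9}] r5c7's peers cover all but 9. So r5c7=9.
Step 22. [r4c1∈{8}] only 8 remains possible at r4c1 ⇒ r4c1=8.
Step 23. [r7c8∈{9}] r7c8's peers cover all but 9, so r7c8=9.
Step 24. [r3c6∈{5}] r3c6 is down to just 5, so r3c6=5.
Step 25. [r4c5∈{9}] r4c5 has the single candidate 9, so r4c5=9.
Step 26. [r1c4∈{6}] r1c4 has the single candidate 6 ⇒ r1c4=6.
Step 27. [r6c2∈{2}] only 2 remains possible at r6c2 ⇒ r6c2=2.
Step 28. [r5c3∈{6}] r5c3's peers cover all but 6 ⇒ r5c3=6.
Step 29. [r1c9∈{3}] r1c9 is down to just 3. So r1c9=3.
Step 30. [r1c8∈{4}] r1c8 is down to just 4. So r1c8=4.
Step 31. [r9c7∈{2}] r9c7 is down to just 2, so r9c7=2.
Step 32. [r6c6∈{7}] r6c6's peers cover all but 7. So r6c6=7.
Step 33. [r3c2∈{7}] r3c2's peers cover all but 7. So r3c2=7.
Step 34. [r8c4∈{9}] r8c4's peers cover all but 9. So r8c4=9.
Step 35. [r6c7∈{5}] r6c7's peers cover all but 5. So r6c7=5.
Step 36. [r6c3∈{4}] r6c3 is down to just 4, so r6c3=4.
Step 37. [r1c1∈{1}] nothing but 1 survives at r1c1. So r1c1=1.
Step 38. [r2c9∈{2}] r2c9 has the single candidate 2, so r2c9=2.
Step 39. [r2c6∈{8}] r2c6 has the single candidate 8. So r2c6=8.
Step 40. [r4c3∈{3}] r4c3's peers cover all but 3, so r4c3=3.
Step 41. [r7c1∈{6}] r7c1's peers cover all but 6. So r7c1=6.

Answer: 1 8 5 6 2 9 7 4 3 / 3 6 9 4 7 8 1 5 2 / 4 7 2 3 1 5 8 6 9 / 8 1 3 5 9 2 6 7 4 / 7 5 6 1 4 3 9 2 8 / 9 2 4 8 6 7 5 3 1 / 6 4 7 2 8 1 3 9 5 / 2 3 8 9 5 6 4 1 7 / 5 9 1 7 3 4 2 8 6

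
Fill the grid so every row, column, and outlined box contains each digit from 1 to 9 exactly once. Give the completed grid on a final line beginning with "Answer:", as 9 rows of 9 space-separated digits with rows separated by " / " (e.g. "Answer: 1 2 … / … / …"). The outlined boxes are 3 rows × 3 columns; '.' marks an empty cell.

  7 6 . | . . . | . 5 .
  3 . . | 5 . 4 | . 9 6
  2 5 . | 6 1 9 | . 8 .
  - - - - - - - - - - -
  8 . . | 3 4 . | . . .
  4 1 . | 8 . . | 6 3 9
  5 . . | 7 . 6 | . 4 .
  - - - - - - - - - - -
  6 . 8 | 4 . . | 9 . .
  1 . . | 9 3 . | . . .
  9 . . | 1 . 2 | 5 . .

Step 1. [r5c3∈{2,7}] r5c3 is the only open cell in row 5 admitting 7. So r5c3=7.
Step 2. [r3c3∈{4}] nothing but 4 survives at r3c3 ⇒ r3c3=4.
Step 3. [r2c5∈{2,7,8}] r2c5 is the only open cell in box 2 admitting 7 ⇒ r2c5=7.
Step 4. [r2c7∈{1,2}] r2c7 is the only open cell in row 2 admitting 2, so r2c7=2.
Step 5. [r4c9∈{1,2,5,7}] in col 9, 5 fits only at r4c9, so r4c9=5.
Step 6. [r9c3∈{3}] only 3 remains possible at r9c3, so r9c3=3.
Step 7. [r7c9∈{1,2,3,7}] row 7 places 3 nowhere but r7c9. So r7c9=3.
Step 8. [r3c9∈{7}] r3c9's peers cover all but 7. So r3c9=7.
Step 9. [r5c6∈{5}] r5c6's peers cover all but 5 ⇒ r5c6=5.
Step 10. [r7c8∈{1,2,7}] r7c8 is the only open cell in row 7 admitting 1 ⇒ r7c8=1.
Step 11. [r7c2∈{2,7}] row 7 places 2 nowhere but r7c2 ⇒ r7c2=2.
Step 12. [r6c5∈{2,9}] 9 has one home in col 5: r6c5. So r6c5=9.
Step 13. [r8c8∈{2,6,7}] r8c8 is the only open cell in row 8 admitting 6 ⇒ r8c8=6.
Step 14. [r8c9∈{2,4,8}] row 8 places 2 nowhere but r8c9 ⇒ r8c9=2.
Step 15. [r9c8∈{7}] r9c8 is down to just 7 ⇒ r9c8=7.
Step 16. [r1c6∈{3,8}] across col 6, 3 lands solely at r1c6. So r1c6=3.
Step 17. [r8c6∈{7,8}] 8 has one home in col 6: r8c6. So r8c6=8.
Step 18. [r8c7∈{4}] r8c7 has the single candidate 4 ⇒ r8c7=4.
Step 19. [r1c7∈{1}] r1c7 has the single candidate 1. So r1c7=1.
Step 20. [r4c3∈{2,6,9}] row 4 places 6 nowhere but r4c3. So r4c3=6.
Step 21. [r1c4∈{2}] r1c4's peers cover all but 2, so r1c4=2.
Step 22. [r9c9∈{8}] r9c9 has the single candidate 8, so r9c9=8.
Step 23. [r2c2∈{8}] r2c2's peers cover all but 8, so r2c2=8.
Step 24. [r4c6∈{1}] only 1 remains possible at r4c6, so r4c6=1.
Step 25. [r7c6∈{7}] r7c6 is down to just 7 ⇒ r7c6=7.
Step 26. [r1c3∈{9}] r1c3's peers cover all but 9 ⇒ r1c3=9.
Step 27. [r9c5∈{6}] nothing but 6 survives at r9c5 ⇒ r9c5=6.
Step 28. [r8c3∈{5}] r8c3's peers cover all but 5 ⇒ r8c3=5.
Step 29. [r4c2∈{9}] r4c2 is down to just 9 ⇒ r4c2=9.
Step 30. [r4c8∈{2}] r4c8 is down to just 2 ⇒ r4c8=2.
Step 31. [r1c9∈{4}] r1c9's peers cover all but 4. So r1c9=4.
Step 32. [r3c7∈{3}] r3c7's peers cover all but 3. So r3c7=3.
Step 33. [r2c3∈{1}] only 1 remains possible at r2c3 ⇒ r2c3=1.
Step 34. [r4c7∈{7}] r4c7 is down to just 7 ⇒ r4c7=7.
Step 35. [r6c9∈{1}] nothing but 1 survives at r6c9, so r6c9=1.
Step 36. [r6c3∈{2}] only 2 remains possible at r6c3 ⇒ r6c3=2.
Step 37. [r6c2∈{3}] r6c2 is down to just 3. So r6c2=3.
Step 38. [r9c2∈{4}] r9c2 is down to just 4. So r9c2=4.
Step 39. [r6c7∈{8}] r6c7 has the single candidate 8, so r6c7=8.
Step 40. [r1c5∈{8}] only 8 remains possible at r1c5. So r1c5=8.
Step 41. [r7c5∈{5}] r7c5 has the single candidate 5, so r7c5=5.
Step 42. [r8c2∈{7}] nothing but 7 survives at r8c2. So r8c2=7.
Step 43. [r5c5∈{2}] r5c5's peers cover all but 2 ⇒ r5c5=2.

Answer: 7 6 9 2 8 3 1 5 4 / 3 8 1 5 7 4 2 9 6 / 2 5 4 6 1 9 3 8 7 / 8 9 6 3 4 1 7 2 5 / 4 1 7 8 2 5 6 3 9 / 5 3 2 7 9 6 8 4 1 / 6 2 8 4 5 7 9 1 3 / 1 7 5 9 3 8 4 6 2 / 9 4 3 1 6 2 5 7 8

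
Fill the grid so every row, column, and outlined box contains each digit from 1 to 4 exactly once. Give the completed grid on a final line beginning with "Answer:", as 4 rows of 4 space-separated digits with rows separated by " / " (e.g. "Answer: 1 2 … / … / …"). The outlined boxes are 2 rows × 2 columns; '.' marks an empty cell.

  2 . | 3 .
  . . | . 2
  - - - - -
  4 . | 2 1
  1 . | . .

Step 1. [r1c4∈{4}] r1c4 has the single candidate 4. So r1c4=4.
Step 2. [r3c2∈{3}] r3c2 is down to just 3 ⇒ r3c2=3.
Step 3. [r2c3∈{1}] r2c3 is down to just 1, so r2c3=1.
Step 4. [r1c2∈{1}] only 1 remains possible at r1c2, so r1c2=1.
Step 5. [r4c4∈{3}] r4c4 has the single candidate 3. So r4c4=3.
Step 6. [r4c2∈{2}] r4c2 has the single candidate 2 ⇒ r4c2=2.
Step 7. [r2c1∈{3}] r2c1's peers cover all but 3. So r2c1=3.
Step 8. [r4c3∈{4}] r4c3 has the single candidate 4, so r4c3=4.
Step 9. [r2c2∈{4}] nothing but 4 survives at r2c2, so r2c2=4.

Answer: 2 1 3 4 / 3 4 1 2 / 4 3 2 1 / 1 2 4 3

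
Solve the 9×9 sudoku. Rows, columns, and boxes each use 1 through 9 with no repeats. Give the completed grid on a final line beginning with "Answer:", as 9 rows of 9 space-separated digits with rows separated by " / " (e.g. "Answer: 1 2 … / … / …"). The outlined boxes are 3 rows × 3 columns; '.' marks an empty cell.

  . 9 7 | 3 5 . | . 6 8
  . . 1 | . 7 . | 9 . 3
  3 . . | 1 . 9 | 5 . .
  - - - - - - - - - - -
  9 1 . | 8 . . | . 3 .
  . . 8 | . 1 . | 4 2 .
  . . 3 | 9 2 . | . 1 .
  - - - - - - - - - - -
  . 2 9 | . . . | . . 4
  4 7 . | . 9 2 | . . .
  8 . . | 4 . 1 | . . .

Step 1. [r8c7∈{1,3,6,8}] across row 8, 3 lands solely at r8c7 ⇒ r8c7=3.
Step 2. [r1c6∈{4}] r1c6's peers cover all but 4. So r1c6=4.
Step 3. [r6c2∈{4,5,6}] 4 has one home in row 6: r6c2, so r6c2=4.
Step 4. [r5c9∈{5,6,7,9}] in row 5, 9 fits only at r5c9, so r5c9=9.
Step 5. [r5c6∈{3,5,6,7}] in row 5, 3 fits only at r5c6. So r5c6=3.
Step 6. [r7c1∈{1,5,6}] r7c1 is the only open cell in col 1 admitting 1. So r7c1=1.
Step 7. [r1c1∈{2}] r1c1 is down to just 2, so r1c1=2.
Step 8. [r9c7∈{2,6,7}] col 7 places 2 nowhere but r9c7, so r9c7=2.
Step 9. [r7c5∈{3,6,8}] in row 7, 3 fits only at r7c5, so r7c5=3.
Step 10. [r9c5∈{6}] nothing but 6 survives at r9c5. So r9c5=6.
Step 11. [r8c4∈{5}] r8c4 has the single candidate 5. So r8c4=5.
Step 12. [r7c7∈{6,7,8}] row 7 places 6 nowhere but r7c7, so r7c7=6.
Step 13. [r7c8∈{5,7,8}] in row 7, 5 fits only at r7c8 ⇒ r7c8=5.
Step 14. [r4c7∈{7}] nothing but 7 survives at r4c7, so r4c7=7.
Step 15. [r9c3∈{5}] r9c3's peers cover all but 5, so r9c3=5.
Step 16. [r9c9∈{7}] r9c9 is down to just 7, so r9c9=7.
Step 17. [r3c3∈{4,6}] in col 3, 4 fits only at r3c3, so r3c3=4.
Step 18. [r3c2∈{6,8}] in row 3, 6 fits only at r3c2. So r3c2=6.
Step 19. [r2c1∈{5}] only 5 remains possible at r2c1, so r2c1=5.
Step 20. [r7c4∈{7}] nothing but 7 survives at r7c4, so r7c4=7.
Step 21. [r5c4∈{6}] only 6 remains possible at r5c4, so r5c4=6.
Step 22. [r6c1∈{6,7}] col 1 places 6 nowhere but r6c1, so r6c1=6.
Step 23. [r4c6∈{5}] r4c6 has the single candidate 5. So r4c6=5.
Step 24. [r3c5∈{8}] r3c5's peers cover all but 8 ⇒ r3c5=8.
Step 25. [r5c1∈{7}] only 7 remains possible at r5c1, so r5c1=7.
Step 26. [r8c3∈{6}] nothing but 6 survives at r8c3 ⇒ r8c3=6.
Step 27. [r3c8∈{7}] r3c8's peers cover all but 7 ⇒ r3c8=7.
Step 28. [r3c9∈{2}] r3c9's peers cover all but 2 ⇒ r3c9=2.
Step 29. [r2c6∈{6}] r2c6 has the single candidate 6 ⇒ r2c6=6.
Step 30. [r7c6∈{8}] r7c6 is down to just 8 ⇒ r7c6=8.
Step 31. [r2c8∈{4}] r2c8 has the single candidate 4 ⇒ r2c8=4.
Step 32. [r6c6∈{7}] r6c6 has the single candidate 7 ⇒ r6c6=7.
Step 33. [r9c8∈{9}] r9c8 is down to just 9. So r9c8=9.
Step 34. [r6c9∈{5}] r6c9 is down to just 5. So r6c9=5.
Step 35. [r9c2∈{3}] r9c2 has the single candidate 3. So r9c2=3.
Step 36. [r1c7∈{1}] r1c7 is down to just 1. So r1c7=1.
Step 37. [r6c7∈{8}] r6c7 is down to just 8, so r6c7=8.
Step 38. [r4c9∈{6}] r4c9 is down to just 6, so r4c9=6.
Step 39. [r5c2∈{5}] only 5 remains possible at r5c2 ⇒ r5c2=5.
Step 40. [r2c2∈{8}] nothing but 8 survives at r2c2 ⇒ r2c2=8.
Step 41. [r4c3∈{2}] r4c3's peers cover all but 2, so r4c3=2.
Step 42. [r8c9∈{1}] only 1 remains possible at r8c9, so r8c9=1.
Step 43. [r8c8∈{8}] r8c8 is down to just 8 ⇒ r8c8=8.
Step 44. [r4c5∈{4}] only 4 remains possible at r4c5, so r4c5=4.
Step 45. [r2c4∈{2}] r2c4's peers cover all but 2, so r2c4=2.

Answer: 2 9 7 3 5 4 1 6 8 / 5 8 1 2 7 6 9 4 3 / 3 6 4 1 8 9 5 7 2 / 9 1 2 8 4 5 7 3 6 / 7 5 8 6 1 3 4 2 9 / 6 4 3 9 2 7 8 1 5 / 1 2 9 7 3 8 6 5 4 / 4 7 6 5 9 2 3 8 1 / 8 3 5 4 6 1 2 9 7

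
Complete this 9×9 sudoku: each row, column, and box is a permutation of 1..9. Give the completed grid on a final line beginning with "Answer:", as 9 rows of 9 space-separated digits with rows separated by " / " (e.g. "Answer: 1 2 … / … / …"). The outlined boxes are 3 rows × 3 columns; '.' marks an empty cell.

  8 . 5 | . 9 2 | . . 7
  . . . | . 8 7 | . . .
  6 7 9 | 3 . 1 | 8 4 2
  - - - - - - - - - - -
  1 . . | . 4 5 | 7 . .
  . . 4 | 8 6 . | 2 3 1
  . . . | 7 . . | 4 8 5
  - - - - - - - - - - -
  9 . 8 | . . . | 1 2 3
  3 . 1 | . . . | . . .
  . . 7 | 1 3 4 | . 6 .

Step 1. [r6c1∈{2}] r6c1's peers cover all but 2, so r6c1=2.
Step 2. [r9c1∈{5}] only 5 remains possible at r9c1, so r9c1=5.
Step 3. [r9c7∈{9}] nothing but 9 survives at r9c7, so r9c7=9.
Step 4. [r4c9∈{6,9}] r4c9 is the only open cell in box 6 admitting 6 ⇒ r4c9=6.
Step 5. [r4c3∈{3}] only 3 remains possible at r4c3. So r4c3=3.
Step 6. [r8c5∈{2,5,7}] in col 5, 2 fits only at r8c5, so r8c5=2.
Step 7. [r7c6∈{6}] only 6 remains possible at r7c6. So r7c6=6.
Step 8. [r5c6∈{9}] only 9 remains possible at r5c6. So r5c6=9.
Step 9. [r2c1∈{4}] only 4 remains possible at r2c1. So r2c1=4.
Step 10. [r8c7∈{5}] r8c7 has the single candidate 5. So r8c7=5.
Step 11. [r2c8∈{1,5,9}] across col 8, 5 lands solely at r2c8 ⇒ r2c8=5.
Step 12. [r2c2∈{1,2,3}] 1 has one home in row 2: r2c2 ⇒ r2c2=1.
Step 13. [r6c2∈{6,9}] across row 6, 9 lands solely at r6c2, so r6c2=9.
Step 14. [r8c9∈{4,8}] col 9 places 4 nowhere but r8c9, so r8c9=4.
Step 15. [r2c4∈{6}] r2c4 is down to just 6 ⇒ r2c4=6.
Step 16. [r7c5∈{5,7}] across row 7, 7 lands solely at r7c5. So r7c5=7.
Step 17. [r1c2∈{3}] r1c2 is down to just 3 ⇒ r1c2=3.
Step 18. [r4c4∈{2}] r4c4 has the single candidate 2. So r4c4=2.
Step 19. [r8c6∈{8}] r8c6 has the single candidate 8 ⇒ r8c6=8.
Step 20. [r6c5∈{1}] r6c5 has the single candidate 1, so r6c5=1.
Step 21. [r1c8∈{1}] r1c8's peers cover all but 1, so r1c8=1.
Step 22. [r6c3∈{6}] nothing but 6 survives at r6c3 ⇒ r6c3=6.
Step 23. [r2c3∈{2}] r2c3 is down to just 2 ⇒ r2c3=2.
Step 24. [r9c2∈{2}] r9c2 is down to just 2 ⇒ r9c2=2.
Step 25. [r7c4∈{5}] r7c4 has the single candidate 5. So r7c4=5.
Step 26. [r4c2∈{8}] r4c2's peers cover all but 8 ⇒ r4c2=8.
Step 27. [r1c4∈{4}] r1c4 is down to just 4. So r1c4=4.
Step 28. [r5c1∈{7}] r5c1 is down to just 7. So r5c1=7.
Step 29. [r6c6∈{3}] r6c6 has the single candidate 3, so r6c6=3.
Step 30. [r3c5∈{5}] r3c5's peers cover all but 5, so r3c5=5.
Step 31. [r5c2∈{5}] only 5 remains possible at r5c2 ⇒ r5c2=5.
Step 32. [r2c7∈{3}] r2c7's peers cover all but 3, so r2c7=3.
Step 33. [r4c8∈{9}] only 9 remains possible at r4c8. So r4c8=9.
Step 34. [r1c7∈{6}] only 6 remains possible at r1c7, so r1c7=6.
Step 35. [r2c9∈{9}] nothing but 9 survives at r2c9 ⇒ r2c9=9.
Step 36. [r9c9∈{8}] only 8 remains possible at r9c9. So r9c9=8.
Step 37. [r8c8∈{7}] r8c8 has the single candidate 7. So r8c8=7.
Step 38. [r8c2∈{6}] r8c2 has the single candidate 6 ⇒ r8c2=6.
Step 39. [r8c4∈{9}] r8c4 has the single candidate 9, so r8c4=9.
Step 40. [r7c2∈{4}] r7c2 is down to just 4 ⇒ r7c2=4.

Answer: 8 3 5 4 9 2 6 1 7 / 4 1 2 6 8 7 3 5 9 / 6 7 9 3 5 1 8 4 2 / 1 8 3 2 4 5 7 9 6 / 7 5 4 8 6 9 2 3 1 / 2 9 6 7 1 3 4 8 5 / 9 4 8 5 7 6 1 2 3 / 3 6 1 9 2 8 5 7 4 / 5 2 7 1 3 4 9 6 8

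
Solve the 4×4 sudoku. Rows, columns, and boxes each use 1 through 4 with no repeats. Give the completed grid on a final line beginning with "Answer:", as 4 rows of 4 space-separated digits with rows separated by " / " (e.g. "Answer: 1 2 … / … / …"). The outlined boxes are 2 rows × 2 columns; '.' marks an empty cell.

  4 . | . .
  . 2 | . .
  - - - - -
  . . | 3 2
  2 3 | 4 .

Step 1. [r1c2∈{1}] only 1 remains possible at r1c2, so r1c2=1.
Step 2. [r2c4∈{1,3,4}] across row 2, 4 lands solely at r2c4 ⇒ r2c4=4.
Step 3. [r1c3∈{2}] only 2 remains possible at r1c3. So r1c3=2.
Step 4. [r3c2∈{4}] only 4 remains possible at r3c2. So r3c2=4.
Step 5. [r2c3∈{1}] nothing but 1 survives at r2c3 ⇒ r2c3=1.
Step 6. [r2c1∈{3}] r2c1 has the single candidate 3 ⇒ r2c1=3.
Step 7. [r4c4∈{1}] nothing but 1 survives at r4c4 ⇒ r4c4=1.
Step 8. [r1c4∈{3}] nothing but 3 survives at r1c4. So r1c4=3.
Step 9. [r3c1∈{1}] nothing but 1 survives at r3c1, so r3c1=1.

Answer: 4 1 2 3 / 3 2 1 4 / 1 4 3 2 / 2 3 4 1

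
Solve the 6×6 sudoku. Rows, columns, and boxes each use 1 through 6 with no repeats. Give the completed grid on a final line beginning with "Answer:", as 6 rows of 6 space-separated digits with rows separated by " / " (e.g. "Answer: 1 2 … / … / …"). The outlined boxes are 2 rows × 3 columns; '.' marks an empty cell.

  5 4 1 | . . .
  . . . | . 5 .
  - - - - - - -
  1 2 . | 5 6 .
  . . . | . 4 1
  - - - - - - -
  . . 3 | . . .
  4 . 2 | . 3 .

Step 1. [r5c1∈{6}] r5c1 is down to just 6. So r5c1=6.
Step 2. [r2c4∈{1,2,3,4,6}] r2c4 is the only open cell in row 2 admitting 1 ⇒ r2c4=1.
Step 3. [r2c6∈{2,3,4,6}] in row 2, 4 fits only at r2c6 ⇒ r2c6=4.
Step 4. [r1c5∈{2}] r1c5's peers cover all but 2 ⇒ r1c5=2.
Step 5. [r4c1∈{3}] r4c1's peers cover all but 3, so r4c1=3.
Step 6. [r4c3∈{5,6}] in col 3, 5 fits only at r4c3. So r4c3=5.
Step 7. [r6c2∈{1,5}] row 6 places 1 nowhere but r6c2 ⇒ r6c2=1.
Step 8. [r6c4∈{6}] r6c4 is down to just 6, so r6c4=6.
Step 9. [r5c6∈{2,5}] in col 6, 2 fits only at r5c6, so r5c6=2.
Step 10. [r2c2∈{3,6}] across row 2, 3 lands solely at r2c2 ⇒ r2c2=3.
Step 11. [r1c4∈{3}] r1c4 is down to just 3. So r1c4=3.
Step 12. [r5c4∈{4}] r5c4 has the single candidate 4 ⇒ r5c4=4.
Step 13. [r2c3∈{6}] r2c3 has the single candidate 6, so r2c3=6.
Step 14. [r4c4∈{2}] r4c4 is down to just 2, so r4c4=2.
Step 15. [r3c6∈{3}] nothing but 3 survives at r3c6, so r3c6=3.
Step 16. [r4c2∈{6}] nothing but 6 survives at r4c2 ⇒ r4c2=6.
Step 17. [r5c5∈{1}] r5c5's peers cover all but 1. So r5c5=1.
Step 18. [r1c6∈{6}] r1c6 is down to just 6. So r1c6=6.
Step 19. [r2c1∈{2}] r2c1 has the single candidate 2 ⇒ r2c1=2.
Step 20. [r6c6∈{5}] r6c6 is down to just 5. So r6c6=5.
Step 21. [r5c2∈{5}] r5c2 is down to just 5. So r5c2=5.
Step 22. [r3c3∈{4}] r3c3 has the single candidate 4 ⇒ r3c3=4.

Answer: 5 4 1 3 2 6 / 2 3 6 1 5 4 / 1 2 4 5 6 3 / 3 6 5 2 4 1 / 6 5 3 4 1 2 / 4 1 2 6 3 5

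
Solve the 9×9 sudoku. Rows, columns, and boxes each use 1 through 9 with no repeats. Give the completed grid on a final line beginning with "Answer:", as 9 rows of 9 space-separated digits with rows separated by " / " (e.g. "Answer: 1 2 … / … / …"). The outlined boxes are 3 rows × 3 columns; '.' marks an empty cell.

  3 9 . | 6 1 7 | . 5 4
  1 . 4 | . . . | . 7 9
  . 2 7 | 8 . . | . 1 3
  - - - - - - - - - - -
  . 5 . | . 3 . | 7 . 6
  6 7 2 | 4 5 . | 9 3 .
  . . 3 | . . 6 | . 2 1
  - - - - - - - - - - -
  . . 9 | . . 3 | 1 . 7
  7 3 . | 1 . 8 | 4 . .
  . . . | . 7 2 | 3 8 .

Step 1. [r6c5∈{8,9}] across col 5, 8 lands solely at r6c5 ⇒ r6c5=8.
Step 2. [r9c9∈{5}] r9c9's peers cover all but 5 ⇒ r9c9=5.
Step 3. [r9c1∈{4}] only 4 remains possible at r9c1. So r9c1=4.
Step 4. [r2c2∈{6,8}] 6 has one home in box 1: r2c2, so r2c2=6.
Step 5. [r3c6∈{4,5,9}] 4 has one home in col 6: r3c6, so r3c6=4.
Step 6. [r4c6∈{1,9}] across col 6, 9 lands solely at r4c6, so r4c6=9.
Step 7. [r8c8∈{6,9}] r8c8 is the only open cell in col 8 admitting 9 ⇒ r8c8=9.
Step 8. [r7c1∈{2,5,8}] 2 has one home in row 7: r7c1 ⇒ r7c1=2.
Step 9. [r2c4∈{2,3,5}] r2c4 is the only open cell in row 2 admitting 3 ⇒ r2c4=3.
Step 10. [r4c3∈{1,8}] row 4 places 1 nowhere but r4c3, so r4c3=1.
Step 11. [r8c5∈{6}] nothing but 6 survives at r8c5. So r8c5=6.
Step 12. [r2c7∈{2,8}] in row 2, 8 fits only at r2c7, so r2c7=8.
Step 13. [r1c3∈{8}] r1c3 has the single candidate 8 ⇒ r1c3=8.
Step 14. [r6c7∈{5}] r6c7 is down to just 5, so r6c7=5.
Step 15. [r9c4∈{9}] r9c4's peers cover all but 9 ⇒ r9c4=9.
Step 16. [r9c3∈{6}] r9c3 is down to just 6. So r9c3=6.
Step 17. [r3c1∈{5}] only 5 remains possible at r3c1, so r3c1=5.
Step 18. [r4c8∈{4}] only 4 remains possible at r4c8 ⇒ r4c8=4.
Step 19. [r4c4∈{2}] only 2 remains possible at r4c4 ⇒ r4c4=2.
Step 20. [r7c5∈{4}] only 4 remains possible at r7c5. So r7c5=4.
Step 21. [r9c2∈{1}] r9c2 is down to just 1 ⇒ r9c2=1.
Step 22. [r1c7∈{2}] only 2 remains possible at r1c7 ⇒ r1c7=2.
Step 23. [r6c4∈{7}] only 7 remains possible at r6c4. So r6c4=7.
Step 24. [r3c7∈{6}] nothing but 6 survives at r3c7. So r3c7=6.
Step 25. [r2c5∈{2}] r2c5 is down to just 2 ⇒ r2c5=2.
Step 26. [r8c9∈{2}] r8c9's peers cover all but 2 ⇒ r8c9=2.
Step 27. [r7c4∈{5}] only 5 remains possible at r7c4, so r7c4=5.
Step 28. [r8c3∈{5}] r8c3 is down to just 5 ⇒ r8c3=5.
Step 29. [r3c5∈{9}] r3c5's peers cover all but 9. So r3c5=9.
Step 30. [r4c1∈{8}] r4c1 has the single candidate 8. So r4c1=8.
Step 31. [r7c2∈{8}] r7c2 has the single candidate 8. So r7c2=8.
Step 32. [r5c6∈{1}] only 1 remains possible at r5c6 ⇒ r5c6=1.
Step 33. [r2c6∈{5}] nothing but 5 survives at r2c6, so r2c6=5.
Step 34. [r6c2∈{4}] nothing but 4 survives at r6c2, so r6c2=4.
Step 35. [r7c8∈{6}] nothing but 6 survives at r7c8, so r7c8=6.
Step 36. [r5c9∈{8}] r5c9's peers cover all but 8 ⇒ r5c9=8.
Step 37. [r6c1∈{9}] r6c1's peers cover all but 9, so r6c1=9.

Answer: 3 9 8 6 1 7 2 5 4 / 1 6 4 3 2 5 8 7 9 / 5 2 7 8 9 4 6 1 3 / 8 5 1 2 3 9 7 4 6 / 6 7 2 4 5 1 9 3 8 / 9 4 3 7 8 6 5 2 1 / 2 8 9 5 4 3 1 6 7 / 7 3 5 1 6 8 4 9 2 / 4 1 6 9 7 2 3 8 5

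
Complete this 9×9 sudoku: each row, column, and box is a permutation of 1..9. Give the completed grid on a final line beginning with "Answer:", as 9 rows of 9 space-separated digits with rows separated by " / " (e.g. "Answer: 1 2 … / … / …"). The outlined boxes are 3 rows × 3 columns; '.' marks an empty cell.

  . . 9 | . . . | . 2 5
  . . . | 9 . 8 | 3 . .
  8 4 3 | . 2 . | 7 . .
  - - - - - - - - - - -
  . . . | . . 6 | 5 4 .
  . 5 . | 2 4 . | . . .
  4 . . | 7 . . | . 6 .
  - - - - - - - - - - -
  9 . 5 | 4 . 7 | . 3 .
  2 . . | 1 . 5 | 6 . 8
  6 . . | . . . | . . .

Step 1. [r2c8∈{1}] nothing but 1 survives at r2c8. So r2c8=1.
Step 2. [r5c8∈{7,8,9}] across col 8, 8 lands solely at r5c8. So r5c8=8.
Step 3. [r6c5∈{1,3,5,8,9}] row 6 places 5 nowhere but r6c5, so r6c5=5.
Step 4. [r3c6∈{1}] nothing but 1 survives at r3c6 ⇒ r3c6=1.
Step 5. [r4c5∈{1,3,8,9}] 1 has one home in col 5: r4c5. So r4c5=1.
Step 6. [r4c4∈{3,8}] across box 5, 8 lands solely at r4c4. So r4c4=8.
Step 7. [r9c4∈{3}] only 3 remains possible at r9c4 ⇒ r9c4=3.
Step 8. [r1c4∈{6}] r1c4 is down to just 6 ⇒ r1c4=6.
Step 9. [r2c2∈{2,6,7}] in col 2, 6 fits only at r2c2. So r2c2=6.
Step 10. [r2c3∈{2,7}] in row 2, 2 fits only at r2c3 ⇒ r2c3=2.
Step 11. [r4c3∈{7}] nothing but 7 survives at r4c3. So r4c3=7.
Step 12. [r5c9∈{1,3,7,9}] 7 has one home in row 5: r5c9, so r5c9=7.
Step 13. [r4c1∈{3}] r4c1 has the single candidate 3, so r4c1=3.
Step 14. [r5c1∈{1}] r5c1 has the single candidate 1. So r5c1=1.
Step 15. [r9c3∈{1,4,8}] r9c3 is the only open cell in col 3 admitting 1, so r9c3=1.
Step 16. [r5c7∈{9}] only 9 remains possible at r5c7 ⇒ r5c7=9.
Step 17. [r4c9∈{2}] nothing but 2 survives at r4c9, so r4c9=2.
Step 18. [r8c5∈{9}] r8c5 has the single candidate 9, so r8c5=9.
Step 19. [r1c1∈{7}] only 7 remains possible at r1c1 ⇒ r1c1=7.
Step 20. [r7c2∈{8}] nothing but 8 survives at r7c2 ⇒ r7c2=8.
Step 21. [r7c7∈{1,2}] across row 7, 2 lands solely at r7c7, so r7c7=2.
Step 22. [r9c8∈{5,7,9}] in row 9, 5 fits only at r9c8, so r9c8=5.
Step 23. [r5c6∈{3}] r5c6's peers cover all but 3. So r5c6=3.
Step 24. [r9c9∈{4,9}] across row 9, 9 lands solely at r9c9 ⇒ r9c9=9.
Step 25. [r6c9∈{1,3}] r6c9 is the only open cell in row 6 admitting 3 ⇒ r6c9=3.
Step 26. [r8c8∈{7}] r8c8 is down to just 7, so r8c8=7.
Step 27. [r1c6∈{4}] nothing but 4 survives at r1c6, so r1c6=4.
Step 28. [r6c2∈{2,9}] across row 6, 2 lands solely at r6c2, so r6c2=2.
Step 29. [r9c5∈{8}] only 8 remains possible at r9c5. So r9c5=8.
Step 30. [r1c2∈{1}] r1c2's peers cover all but 1 ⇒ r1c2=1.
Step 31. [r6c7∈{1}] only 1 remains possible at r6c7, so r6c7=1.
Step 32. [r7c5∈{6}] only 6 remains possible at r7c5. So r7c5=6.
Step 33. [r4c2∈{9}] r4c2 has the single candidate 9. So r4c2=9.
Step 34. [r1c7∈{8}] r1c7 has the single candidate 8, so r1c7=8.
Step 35. [r6c6∈{9}] r6c6 has the single candidate 9. So r6c6=9.
Step 36. [r2c1∈{5}] r2c1 is down to just 5, so r2c1=5.
Step 37. [r2c5∈{7}] only 7 remains possible at r2c5, so r2c5=7.
Step 38. [r8c2∈{3}] nothing but 3 survives at r8c2, so r8c2=3.
Step 39. [r9c6∈{2}] only 2 remains possible at r9c6, so r9c6=2.
Step 40. [r1c5∈{3}] r1c5 has the single candidate 3, so r1c5=3.
Step 41. [r2c9∈{4}] r2c9 is down to just 4, so r2c9=4.
Step 42. [r9c2∈{7}] r9c2's peers cover all but 7 ⇒ r9c2=7.
Step 43. [r3c8∈{9}] only 9 remains possible at r3c8. So r3c8=9.
Step 44. [r3c9∈{6}] r3c9's peers cover all but 6. So r3c9=6.
Step 45. [r8c3∈{4}] only 4 remains possible at r8c3 ⇒ r8c3=4.
Step 46. [r3c4∈{5}] only 5 remains possible at r3c4, so r3c4=5.
Step 47. [r7c9∈{1}] only 1 remains possible at r7c9, so r7c9=1.
Step 48. [r9c7∈{4}] r9c7 has the single candidate 4, so r9c7=4.
Step 49. [r5c3∈{6}] r5c3's peers cover all but 6, so r5c3=6.
Step 50. [r6c3∈{8}] r6c3 is down to just 8. So r6c3=8.

Answer: 7 1 9 6 3 4 8 2 5 / 5 6 2 9 7 8 3 1 4 / 8 4 3 5 2 1 7 9 6 / 3 9 7 8 1 6 5 4 2 / 1 5 6 2 4 3 9 8 7 / 4 2 8 7 5 9 1 6 3 / 9 8 5 4 6 7 2 3 1 / 2 3 4 1 9 5 6 7 8 / 6 7 1 3 8 2 4 5 9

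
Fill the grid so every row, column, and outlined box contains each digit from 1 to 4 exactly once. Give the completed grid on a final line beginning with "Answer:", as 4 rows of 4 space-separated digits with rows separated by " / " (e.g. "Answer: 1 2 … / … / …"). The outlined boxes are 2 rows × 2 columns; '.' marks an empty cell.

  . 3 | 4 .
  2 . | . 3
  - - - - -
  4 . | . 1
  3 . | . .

Step 1. [r4c3∈{2}] r4c3 has the single candidate 2, so r4c3=2.
Step 2. [r1c1∈{1}] only 1 remains possible at r1c1 ⇒ r1c1=1.
Step 3. [r3c3∈{3}] r3c3's peers cover all but 3 ⇒ r3c3=3.
Step 4. [r3c2∈{2}] nothing but 2 survives at r3c2 ⇒ r3c2=2.
Step 5. [r1c4∈{2}] r1c4 is down to just 2. So r1c4=2.
Step 6. [r2c3∈{1}] only 1 remains possible at r2c3, so r2c3=1.
Step 7. [r2c2∈{4}] only 4 remains possible at r2c2. So r2c2=4.
Step 8. [r4c2∈{1}] r4c2's peers cover all but 1, so r4c2=1.
Step 9. [r4c4∈{4}] only 4 remains possible at r4c4 ⇒ r4c4=4.

Answer: 1 3 4 2 / 2 4 1 3 / 4 2 3 1 / 3 1 2 4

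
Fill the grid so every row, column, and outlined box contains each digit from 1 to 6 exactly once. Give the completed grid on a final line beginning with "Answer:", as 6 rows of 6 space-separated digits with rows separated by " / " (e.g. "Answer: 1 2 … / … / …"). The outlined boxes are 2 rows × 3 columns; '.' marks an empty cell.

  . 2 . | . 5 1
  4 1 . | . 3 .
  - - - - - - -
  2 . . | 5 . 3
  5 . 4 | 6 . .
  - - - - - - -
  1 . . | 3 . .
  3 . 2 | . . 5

Step 1. [r5c6∈{2,4,6}] r5c6 is the only open cell in col 6 admitting 4. So r5c6=4.
Step 2. [r3c2∈{6}] r3c2 is down to just 6 ⇒ r3c2=6.
Step 3. [r5c3∈{5,6}] across box 5, 6 lands solely at r5c3. So r5c3=6.
Step 4. [r4c5∈{1,2}] in row 4, 1 fits only at r4c5, so r4c5=1.
Step 5. [r4c6∈{2}] r4c6 has the single candidate 2 ⇒ r4c6=2.
Step 6. [r6c4∈{1}] nothing but 1 survives at r6c4, so r6c4=1.
Step 7. [r6c5∈{6}] only 6 remains possible at r6c5 ⇒ r6c5=6.
Step 8. [r5c2∈{5}] r5c2's peers cover all but 5. So r5c2=5.
Step 9. [r1c3∈{3}] nothing but 3 survives at r1c3, so r1c3=3.
Step 10. [r3c5∈{4}] r3c5 has the single candidate 4, so r3c5=4.
Step 11. [r1c1∈{6}] r1c1 is down to just 6 ⇒ r1c1=6.
Step 12. [r2c4∈{2}] r2c4 is down to just 2 ⇒ r2c4=2.
Step 13. [r5c5∈{2}] r5c5 has the single candidate 2 ⇒ r5c5=2.
Step 14. [r3c3∈{1}] r3c3's peers cover all but 1 ⇒ r3c3=1.
Step 15. [r4c2∈{3}] r4c2 has the single candidate 3 ⇒ r4c2=3.
Step 16. [r2c3∈{5}] r2c3 has the single candidate 5, so r2c3=5.
Step 17. [r1c4∈{4}] only 4 remains possible at r1c4, so r1c4=4.
Step 18. [r6c2∈{4}] r6c2's peers cover all but 4, so r6c2=4.
Step 19. [r2c6∈{6}] r2c6 is down to just 6 ⇒ r2c6=6.

Answer: 6 2 3 4 5 1 / 4 1 5 2 3 6 / 2 6 1 5 4 3 / 5 3 4 6 1 2 / 1 5 6 3 2 4 / 3 4 2 1 6 5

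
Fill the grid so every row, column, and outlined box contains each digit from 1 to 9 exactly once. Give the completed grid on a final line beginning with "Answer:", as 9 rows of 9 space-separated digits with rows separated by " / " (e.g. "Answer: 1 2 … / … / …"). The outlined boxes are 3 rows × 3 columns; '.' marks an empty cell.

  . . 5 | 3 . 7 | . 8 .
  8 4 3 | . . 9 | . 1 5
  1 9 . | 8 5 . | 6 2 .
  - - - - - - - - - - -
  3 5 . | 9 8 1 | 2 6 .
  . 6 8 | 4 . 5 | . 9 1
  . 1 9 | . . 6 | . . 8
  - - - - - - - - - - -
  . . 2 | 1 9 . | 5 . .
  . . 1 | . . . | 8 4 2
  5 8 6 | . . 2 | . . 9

Step 1. [r9c4∈{7}] r9c4 is down to just 7. So r9c4=7.
Step 2. [r9c8∈{3}] r9c8 is down to just 3, so r9c8=3.
Step 3. [r1c9∈{4}] r1c9 has the single candidate 4, so r1c9=4.
Step 4. [r4c9∈{7}] r4c9 has the single candidate 7, so r4c9=7.
Step 5. [r6c4∈{2}] nothing but 2 survives at r6c4, so r6c4=2.
Step 6. [r7c1∈{4,7}] in box 7, 4 fits only at r7c1. So r7c1=4.
Step 7. [r8c6∈{3}] nothing but 3 survives at r8c6 ⇒ r8c6=3.
Step 8. [r2c4∈{6}] only 6 remains possible at r2c4. So r2c4=6.
Step 9. [r6c1∈{7}] only 7 remains possible at r6c1, so r6c1=7.
Step 10. [r6c5∈{3}] r6c5's peers cover all but 3. So r6c5=3.
Step 11. [r1c2∈{2}] r1c2 is down to just 2. So r1c2=2.
Step 12. [r8c2∈{7}] only 7 remains possible at r8c2. So r8c2=7.
Step 13. [r1c5∈{1}] r1c5 has the single candidate 1, so r1c5=1.
Step 14. [r7c6∈{8}] nothing but 8 survives at r7c6, so r7c6=8.
Step 15. [r8c4∈{5}] r8c4's peers cover all but 5, so r8c4=5.
Step 16. [r8c1∈{9}] only 9 remains possible at r8c1 ⇒ r8c1=9.
Step 17. [r6c7∈{4}] r6c7's peers cover all but 4, so r6c7=4.
Step 18. [r9c5∈{4}] r9c5 is down to just 4 ⇒ r9c5=4.
Step 19. [r8c5∈{6}] only 6 remains possible at r8c5 ⇒ r8c5=6.
Step 20. [r5c1∈{2}] r5c1 is down to just 2. So r5c1=2.
Step 21. [r6c8∈{5}] nothing but 5 survives at r6c8 ⇒ r6c8=5.
Step 22. [r3c6∈{4}] only 4 remains possible at r3c6. So r3c6=4.
Step 23. [r9c7∈{1}] r9c7 has the single candidate 1, so r9c7=1.
Step 24. [r7c8∈{7}] only 7 remains possible at r7c8 ⇒ r7c8=7.
Step 25. [r2c5∈{2}] r2c5's peers cover all but 2, so r2c5=2.
Step 26. [r2c7∈{7}] r2c7 has the single candidate 7. So r2c7=7.
Step 27. [r4c3∈{4}] only 4 remains possible at r4c3. So r4c3=4.
Step 28. [r1c1∈{6}] r1c1's peers cover all but 6 ⇒ r1c1=6.
Step 29. [r3c3∈{7}] r3c3 is down to just 7. So r3c3=7.
Step 30. [r3c9∈{3}] r3c9 has the single candidate 3 ⇒ r3c9=3.
Step 31. [r7c2∈{3}] only 3 remains possible at r7c2, so r7c2=3.
Step 32. [r1c7∈{9}] r1c7's peers cover all but 9, so r1c7=9.
Step 33. [r5c7∈{3}] r5c7 has the single candidate 3 ⇒ r5c7=3.
Step 34. [r5c5∈{7}] only 7 remains possible at r5c5, so r5c5=7.
Step 35. [r7c9∈{6}] r7c9 is down to just 6, so r7c9=6.

Answer: 6 2 5 3 1 7 9 8 4 / 8 4 3 6 2 9 7 1 5 / 1 9 7 8 5 4 6 2 3 / 3 5 4 9 8 1 2 6 7 / 2 6 8 4 7 5 3 9 1 / 7 1 9 2 3 6 4 5 8 / 4 3 2 1 9 8 5 7 6 / 9 7 1 5 6 3 8 4 2 / 5 8 6 7 4 2 1 3 9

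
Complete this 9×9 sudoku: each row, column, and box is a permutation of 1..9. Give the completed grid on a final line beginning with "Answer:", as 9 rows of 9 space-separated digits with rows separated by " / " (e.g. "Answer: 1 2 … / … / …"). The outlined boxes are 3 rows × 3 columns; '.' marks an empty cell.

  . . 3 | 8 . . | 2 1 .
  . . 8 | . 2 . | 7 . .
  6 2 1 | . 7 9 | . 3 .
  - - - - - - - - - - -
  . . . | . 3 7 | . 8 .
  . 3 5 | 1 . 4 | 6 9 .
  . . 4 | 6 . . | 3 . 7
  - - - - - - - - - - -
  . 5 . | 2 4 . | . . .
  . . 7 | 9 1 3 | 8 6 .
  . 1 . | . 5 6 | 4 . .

Step 1. [r2c8∈{4,5}] across col 8, 4 lands solely at r2c8 ⇒ r2c8=4.
Step 2. [r1c6∈{5}] r1c6 is down to just 5. So r1c6=5.
Step 3. [r2c2∈{9}] r2c2 has the single candidate 9, so r2c2=9.
Step 4. [r9c1∈{2,3,8,9}] across row 9, 8 lands solely at r9c1, so r9c1=8.
Step 5. [r7c7∈{1,9}] 9 has one home in col 7: r7c7. So r7c7=9.
Step 6. [r5c9∈{2}] r5c9 has the single candidate 2. So r5c9=2.
Step 7. [r8c1∈{2,4}] in row 8, 2 fits only at r8c1, so r8c1=2.
Step 8. [r3c7∈{5}] r3c7 is down to just 5, so r3c7=5.
Step 9. [r1c2∈{4,7}] across col 2, 7 lands solely at r1c2. So r1c2=7.
Step 10. [r6c2∈{8}] only 8 remains possible at r6c2 ⇒ r6c2=8.
Step 11. [r7c9∈{1,3}] row 7 places 1 nowhere but r7c9. So r7c9=1.
Step 12. [r4c3∈{2,6,9}] r4c3 is the only open cell in row 4 admitting 2. So r4c3=2.
Step 13. [r4c1∈{1,9}] row 4 places 9 nowhere but r4c1, so r4c1=9.
Step 14. [r6c8∈{5}] r6c8 is down to just 5 ⇒ r6c8=5.
Step 15. [r1c9∈{6,9}] in row 1, 9 fits only at r1c9 ⇒ r1c9=9.
Step 16. [r9c8∈{2,7}] across row 9, 2 lands solely at r9c8, so r9c8=2.
Step 17. [r1c1∈{4}] only 4 remains possible at r1c1. So r1c1=4.
Step 18. [r5c1∈{7}] r5c1 has the single candidate 7, so r5c1=7.
Step 19. [r7c6∈{8}] r7c6 has the single candidate 8. So r7c6=8.
Step 20. [r5c5∈{8}] r5c5 has the single candidate 8, so r5c5=8.
Step 21. [r4c9∈{4}] nothing but 4 survives at r4c9, so r4c9=4.
Step 22. [r2c6∈{1}] r2c6's peers cover all but 1 ⇒ r2c6=1.
Step 23. [r9c9∈{3}] r9c9 is down to just 3 ⇒ r9c9=3.
Step 24. [r4c4∈{5}] r4c4 is down to just 5 ⇒ r4c4=5.
Step 25. [r8c2∈{4}] r8c2's peers cover all but 4 ⇒ r8c2=4.
Step 26. [r6c5∈{9}] only 9 remains possible at r6c5. So r6c5=9.
Step 27. [r1c5∈{6}] r1c5 has the single candidate 6 ⇒ r1c5=6.
Step 28. [r3c9∈{8}] only 8 remains possible at r3c9 ⇒ r3c9=8.
Step 29. [r4c7∈{1}] r4c7 is down to just 1. So r4c7=1.
Step 30. [r7c3∈{6}] r7c3's peers cover all but 6. So r7c3=6.
Step 31. [r6c6∈{2}] r6c6 is down to just 2 ⇒ r6c6=2.
Step 32. [r7c8∈{7}] r7c8 has the single candidate 7, so r7c8=7.
Step 33. [r6c1∈{1}] only 1 remains possible at r6c1 ⇒ r6c1=1.
Step 34. [r4c2∈{6}] r4c2 is down to just 6, so r4c2=6.
Step 35. [r2c1∈{5}] r2c1 has the single candidate 5. So r2c1=5.
Step 36. [r2c4∈{3}] r2c4 has the single candidate 3, so r2c4=3.
Step 37. [r2c9∈{6}] only 6 remains possible at r2c9. So r2c9=6.
Step 38. [r8c9∈{5}] only 5 remains possible at r8c9. So r8c9=5.
Step 39. [r3c4∈{4}] only 4 remains possible at r3c4, so r3c4=4.
Step 40. [r9c3∈{9}] r9c3 is down to just 9, so r9c3=9.
Step 41. [r9c4∈{7}] r9c4 is down to just 7. So r9c4=7.
Step 42. [r7c1∈{3}] only 3 remains possible at r7c1, so r7c1=3.

Answer: 4 7 3 8 6 5 2 1 9 / 5 9 8 3 2 1 7 4 6 / 6 2 1 4 7 9 5 3 8 / 9 6 2 5 3 7 1 8 4 / 7 3 5 1 8 4 6 9 2 / 1 8 4 6 9 2 3 5 7 / 3 5 6 2 4 8 9 7 1 / 2 4 7 9 1 3 8 6 5 / 8 1 9 7 5 6 4 2 3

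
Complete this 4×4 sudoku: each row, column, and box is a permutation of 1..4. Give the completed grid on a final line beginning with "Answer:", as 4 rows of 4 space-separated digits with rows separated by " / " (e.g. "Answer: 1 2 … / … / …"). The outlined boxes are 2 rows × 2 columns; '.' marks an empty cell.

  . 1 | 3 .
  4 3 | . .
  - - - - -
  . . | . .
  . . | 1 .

Step 1. [r3c3∈{2,4}] col 3 places 4 nowhere but r3c3. So r3c3=4.
Step 2. [r3c2∈{2}] r3c2 has the single candidate 2 ⇒ r3c2=2.
Step 3. [r4c4∈{2,3}] 2 has one home in row 4: r4c4, so r4c4=2.
Step 4. [r3c4∈{3}] r3c4's peers cover all but 3, so r3c4=3.
Step 5. [r3c1∈{1}] nothing but 1 survives at r3c1 ⇒ r3c1=1.
Step 6. [r1c4∈{4}] r1c4 is down to just 4. So r1c4=4.
Step 7. [r1c1∈{2}] r1c1 is down to just 2. So r1c1=2.
Step 8. [r2c4∈{1}] only 1 remains possible at r2c4. So r2c4=1.
Step 9. [r4c1∈{3}] r4c1's peers cover all but 3. So r4c1=3.
Step 10. [r2c3∈{2}] nothing but 2 survives at r2c3, so r2c3=2.
Step 11. [r4c2∈{4}] nothing but 4 survives at r4c2 ⇒ r4c2=4.

Answer: 2 1 3 4 / 4 3 2 1 / 1 2 4 3 / 3 4 1 2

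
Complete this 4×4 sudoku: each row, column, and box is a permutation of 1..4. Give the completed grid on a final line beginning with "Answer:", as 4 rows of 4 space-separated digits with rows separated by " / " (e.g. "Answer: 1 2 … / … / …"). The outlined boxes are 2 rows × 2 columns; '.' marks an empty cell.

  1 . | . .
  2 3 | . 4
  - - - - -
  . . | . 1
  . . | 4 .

Step 1. [r3c1∈{3,4}] in col 1, 4 fits only at r3c1 ⇒ r3c1=4.
Step 2. [r3c3∈{2,3}] 3 has one home in row 3: r3c3 ⇒ r3c3=3.
Step 3. [r4c4∈{2}] r4c4 is down to just 2, so r4c4=2.
Step 4. [r4c1∈{3}] nothing but 3 survives at r4c1. So r4c1=3.
Step 5. [r1c3∈{2}] r1c3 is down to just 2. So r1c3=2.
Step 6. [r1c2∈{4}] nothing but 4 survives at r1c2. So r1c2=4.
Step 7. [r3c2∈{2}] nothing but 2 survives at r3c2. So r3c2=2.
Step 8. [r1c4∈{3}] r1c4 is down to just 3, so r1c4=3.
Step 9. [r2c3∈{1}] only 1 remains possible at r2c3 ⇒ r2c3=1.
Step 10. [r4c2∈{1}] r4c2's peers cover all but 1, so r4c2=1.

Answer: 1 4 2 3 / 2 3 1 4 / 4 2 3 1 / 3 1 4 2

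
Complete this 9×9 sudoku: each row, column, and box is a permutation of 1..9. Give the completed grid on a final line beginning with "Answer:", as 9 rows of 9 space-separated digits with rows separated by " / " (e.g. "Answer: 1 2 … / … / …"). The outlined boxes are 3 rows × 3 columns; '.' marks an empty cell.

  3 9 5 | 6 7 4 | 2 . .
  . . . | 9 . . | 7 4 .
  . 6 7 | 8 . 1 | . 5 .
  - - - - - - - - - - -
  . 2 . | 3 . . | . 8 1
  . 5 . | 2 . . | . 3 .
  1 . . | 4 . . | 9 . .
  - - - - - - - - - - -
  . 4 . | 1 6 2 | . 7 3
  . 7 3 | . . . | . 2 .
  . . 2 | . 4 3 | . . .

Step 1. [r6c8∈{6}] r6c8's peers cover all but 6 ⇒ r6c8=6.
Step 2. [r6c3∈{8}] only 8 remains possible at r6c3. So r6c3=8.
Step 3. [r8c4∈{5}] nothing but 5 survives at r8c4, so r8c4=5.
Step 4. [r7c3∈{9}] only 9 remains possible at r7c3 ⇒ r7c3=9.
Step 5. [r8c7∈{1,4,6,8}] r8c7 is the only open cell in row 8 admitting 1 ⇒ r8c7=1.
Step 6. [r9c7∈{5,6,8}] col 7 places 6 nowhere but r9c7, so r9c7=6.
Step 7. [r6c5∈{5}] r6c5 has the single candidate 5. So r6c5=5.
Step 8. [r4c5∈{9}] r4c5 has the single candidate 9 ⇒ r4c5=9.
Step 9. [r9c9∈{5,8,9}] in col 9, 5 fits only at r9c9, so r9c9=5.
Step 10. [r5c7∈{4}] nothing but 4 survives at r5c7. So r5c7=4.
Step 11. [r9c1∈{8}] r9c1 is down to just 8, so r9c1=8.
Step 12. [r5c3∈{6}] only 6 remains possible at r5c3. So r5c3=6.
Step 13. [r6c6∈{7}] r6c6 has the single candidate 7, so r6c6=7.
Step 14. [r8c5∈{8}] only 8 remains possible at r8c5 ⇒ r8c5=8.
Step 15. [r3c1∈{2,4}] r3c1 is the only open cell in row 3 admitting 4. So r3c1=4.
Step 16. [r2c2∈{1,8}] across col 2, 8 lands solely at r2c2, so r2c2=8.
Step 17. [r3c5∈{2,3}] in row 3, 2 fits only at r3c5. So r3c5=2.
Step 18. [r5c1∈{7,9}] across row 5, 9 lands solely at r5c1. So r5c1=9.
Step 19. [r3c9∈{9}] r3c9 is down to just 9 ⇒ r3c9=9.
Step 20. [r6c2∈{3}] r6c2 has the single candidate 3, so r6c2=3.
Step 21. [r9c8∈{9}] nothing but 9 survives at r9c8, so r9c8=9.
Step 22. [r8c9∈{4}] r8c9's peers cover all but 4. So r8c9=4.
Step 23. [r2c5∈{3}] r2c5 has the single candidate 3. So r2c5=3.
Step 24. [r4c6∈{6}] r4c6's peers cover all but 6 ⇒ r4c6=6.
Step 25. [r4c1∈{7}] nothing but 7 survives at r4c1 ⇒ r4c1=7.
Step 26. [r5c5∈{1}] r5c5 has the single candidate 1, so r5c5=1.
Step 27. [r2c9∈{6}] r2c9 is down to just 6 ⇒ r2c9=6.
Step 28. [r7c7∈{8}] r7c7's peers cover all but 8. So r7c7=8.
Step 29. [r1c9∈{8}] r1c9 is down to just 8, so r1c9=8.
Step 30. [r2c6∈{5}] r2c6 is down to just 5. So r2c6=5.
Step 31. [r8c6∈{9}] only 9 remains possible at r8c6, so r8c6=9.
Step 32. [r9c4∈{7}] r9c4 is down to just 7. So r9c4=7.
Step 33. [r6c9∈{2}] nothing but 2 survives at r6c9, so r6c9=2.
Step 34. [r2c1∈{2}] nothing but 2 survives at r2c1, so r2c1=2.
Step 35. [r5c6∈{8}] r5c6 has the single candidate 8 ⇒ r5c6=8.
Step 36. [r4c3∈{4}] r4c3 has the single candidate 4 ⇒ r4c3=4.
Step 37. [r5c9∈{7}] r5c9 is down to just 7 ⇒ r5c9=7.
Step 38. [r7c1∈{5}] r7c1 is down to just 5. So r7c1=5.
Step 39. [r8c1∈{6}] only 6 remains possible at r8c1 ⇒ r8c1=6.
Step 40. [r1c8∈{1}] r1c8 is down to just 1 ⇒ r1c8=1.
Step 41. [r9c2∈{1}] r9c2's peers cover all but 1. So r9c2=1.
Step 42. [r2c3∈{1}] only 1 remains possible at r2c3. So r2c3=1.
Step 43. [r3c7∈{3}] r3c7 has the single candidate 3 ⇒ r3c7=3.
Step 44. [r4c7∈{5}] r4c7 is down to just 5. So r4c7=5.

Answer: 3 9 5 6 7 4 2 1 8 / 2 8 1 9 3 5 7 4 6 / 4 6 7 8 2 1 3 5 9 / 7 2 4 3 9 6 5 8 1 / 9 5 6 2 1 8 4 3 7 / 1 3 8 4 5 7 9 6 2 / 5 4 9 1 6 2 8 7 3 / 6 7 3 5 8 9 1 2 4 / 8 1 2 7 4 3 6 9 5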